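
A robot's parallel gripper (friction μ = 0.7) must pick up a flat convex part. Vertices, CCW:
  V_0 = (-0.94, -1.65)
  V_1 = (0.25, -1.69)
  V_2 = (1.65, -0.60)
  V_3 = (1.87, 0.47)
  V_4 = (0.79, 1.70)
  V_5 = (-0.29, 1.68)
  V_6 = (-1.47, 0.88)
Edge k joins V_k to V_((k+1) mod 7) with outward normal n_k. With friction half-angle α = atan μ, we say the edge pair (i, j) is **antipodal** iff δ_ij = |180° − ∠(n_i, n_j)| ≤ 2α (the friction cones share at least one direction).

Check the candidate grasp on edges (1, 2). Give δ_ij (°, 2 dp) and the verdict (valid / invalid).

δ = 139.52°, invalid

α = atan 0.7 = 34.99°;  2α = 69.98°
edge 1: e_1 = (+1.40, +1.09);  n_1 = (+0.6143, -0.7890)
edge 2: e_2 = (+0.22, +1.07);  n_2 = (+0.9795, -0.2014)
∠(n_1, n_2) = 40.48°
δ = |180° − 40.48°| = 139.52°
139.52° > 2α = 69.98°  →  invalid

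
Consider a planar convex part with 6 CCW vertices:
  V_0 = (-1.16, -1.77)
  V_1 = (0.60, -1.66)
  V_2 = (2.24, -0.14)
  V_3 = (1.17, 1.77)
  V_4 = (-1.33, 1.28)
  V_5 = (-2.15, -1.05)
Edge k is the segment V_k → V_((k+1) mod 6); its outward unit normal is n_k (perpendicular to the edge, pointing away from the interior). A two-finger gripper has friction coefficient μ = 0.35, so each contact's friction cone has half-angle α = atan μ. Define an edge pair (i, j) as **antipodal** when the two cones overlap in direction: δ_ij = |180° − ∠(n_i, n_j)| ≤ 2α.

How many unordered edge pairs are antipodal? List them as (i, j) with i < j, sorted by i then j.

count = 4; pairs: (0,3), (1,3), (1,4), (2,5)

α = atan 0.35 = 19.29°;  2α = 38.58°
n_0 = (+0.0624, -0.9981)
n_1 = (+0.6798, -0.7334)
n_2 = (+0.8724, +0.4887)
n_3 = (-0.1923, +0.9813)
n_4 = (-0.9433, +0.3320)
n_5 = (-0.5882, -0.8087)
  (0,1): δ = 140.75°  ·
  (0,2): δ = 64.32°  ·
  (0,3): δ = 7.51°  ✓
  (0,4): δ = 67.04°  ·
  (0,5): δ = 140.40°  ·
  (1,2): δ = 103.57°  ·
  (1,3): δ = 31.74°  ✓
  (1,4): δ = 27.79°  ✓
  (1,5): δ = 101.15°  ·
  (2,3): δ = 108.17°  ·
  (2,4): δ = 48.65°  ·
  (2,5): δ = 24.71°  ✓
  (3,4): δ = 120.48°  ·
  (3,5): δ = 47.12°  ·
  (4,5): δ = 106.64°  ·
antipodal pairs: 4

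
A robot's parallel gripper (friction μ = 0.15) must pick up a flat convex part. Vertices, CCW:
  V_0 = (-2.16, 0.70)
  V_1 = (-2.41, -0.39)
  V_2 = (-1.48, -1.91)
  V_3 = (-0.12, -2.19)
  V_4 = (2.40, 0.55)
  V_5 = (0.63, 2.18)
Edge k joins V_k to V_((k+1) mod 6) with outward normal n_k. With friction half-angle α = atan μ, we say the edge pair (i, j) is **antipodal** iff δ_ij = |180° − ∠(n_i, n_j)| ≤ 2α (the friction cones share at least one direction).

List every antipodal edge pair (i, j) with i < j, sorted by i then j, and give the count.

count = 1; pairs: (1,4)

α = atan 0.15 = 8.53°;  2α = 17.06°
n_0 = (-0.9747, +0.2236)
n_1 = (-0.8530, -0.5219)
n_2 = (-0.2017, -0.9795)
n_3 = (+0.7360, -0.6769)
n_4 = (+0.6774, +0.7356)
n_5 = (-0.4686, +0.8834)
  (0,1): δ = 135.62°  ·
  (0,2): δ = 88.72°  ·
  (0,3): δ = 29.69°  ·
  (0,4): δ = 60.28°  ·
  (0,5): δ = 130.86°  ·
  (1,2): δ = 133.09°  ·
  (1,3): δ = 74.07°  ·
  (1,4): δ = 15.90°  ✓
  (1,5): δ = 86.48°  ·
  (2,3): δ = 120.97°  ·
  (2,4): δ = 31.01°  ·
  (2,5): δ = 39.58°  ·
  (3,4): δ = 90.04°  ·
  (3,5): δ = 19.45°  ·
  (4,5): δ = 109.41°  ·
antipodal pairs: 1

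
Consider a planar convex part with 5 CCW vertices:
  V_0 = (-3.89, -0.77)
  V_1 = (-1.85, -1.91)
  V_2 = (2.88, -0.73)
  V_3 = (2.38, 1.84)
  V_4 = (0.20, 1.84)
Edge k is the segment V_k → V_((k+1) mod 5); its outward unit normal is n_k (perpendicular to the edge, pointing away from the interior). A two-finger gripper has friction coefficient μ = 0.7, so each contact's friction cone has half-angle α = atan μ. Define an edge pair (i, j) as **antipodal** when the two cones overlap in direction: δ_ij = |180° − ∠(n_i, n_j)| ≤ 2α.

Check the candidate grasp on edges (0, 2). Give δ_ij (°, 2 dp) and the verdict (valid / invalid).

α = atan 0.7 = 34.99°;  2α = 69.98°
edge 0: e_0 = (+2.04, -1.14);  n_0 = (-0.4878, -0.8729)
edge 2: e_2 = (-0.50, +2.57);  n_2 = (+0.9816, +0.1910)
∠(n_0, n_2) = 130.21°
δ = |180° − 130.21°| = 49.79°
49.79° ≤ 2α = 69.98°  →  valid

δ = 49.79°, valid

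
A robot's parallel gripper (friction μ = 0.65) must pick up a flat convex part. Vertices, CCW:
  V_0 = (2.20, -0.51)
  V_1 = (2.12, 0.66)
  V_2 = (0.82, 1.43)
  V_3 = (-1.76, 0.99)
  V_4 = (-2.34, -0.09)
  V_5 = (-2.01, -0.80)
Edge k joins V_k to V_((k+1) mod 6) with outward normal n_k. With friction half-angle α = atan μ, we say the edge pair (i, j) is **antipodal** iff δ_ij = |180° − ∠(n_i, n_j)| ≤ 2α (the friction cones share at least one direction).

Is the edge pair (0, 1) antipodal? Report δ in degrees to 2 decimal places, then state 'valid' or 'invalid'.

δ = 124.55°, invalid

α = atan 0.65 = 33.02°;  2α = 66.05°
edge 0: e_0 = (-0.08, +1.17);  n_0 = (+0.9977, +0.0682)
edge 1: e_1 = (-1.30, +0.77);  n_1 = (+0.5096, +0.8604)
∠(n_0, n_1) = 55.45°
δ = |180° − 55.45°| = 124.55°
124.55° > 2α = 66.05°  →  invalid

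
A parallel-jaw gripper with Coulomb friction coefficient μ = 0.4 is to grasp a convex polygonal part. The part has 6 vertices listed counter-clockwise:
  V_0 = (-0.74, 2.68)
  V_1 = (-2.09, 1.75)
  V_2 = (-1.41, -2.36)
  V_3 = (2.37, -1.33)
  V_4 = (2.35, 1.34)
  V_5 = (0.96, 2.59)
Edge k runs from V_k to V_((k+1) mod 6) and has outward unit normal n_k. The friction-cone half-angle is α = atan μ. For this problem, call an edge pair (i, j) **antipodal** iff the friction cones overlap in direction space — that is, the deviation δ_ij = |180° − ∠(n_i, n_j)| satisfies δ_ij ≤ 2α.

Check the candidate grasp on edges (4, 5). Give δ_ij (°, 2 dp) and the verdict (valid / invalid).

δ = 141.07°, invalid

α = atan 0.4 = 21.80°;  2α = 43.60°
edge 4: e_4 = (-1.39, +1.25);  n_4 = (+0.6687, +0.7436)
edge 5: e_5 = (-1.70, +0.09);  n_5 = (+0.0529, +0.9986)
∠(n_4, n_5) = 38.93°
δ = |180° − 38.93°| = 141.07°
141.07° > 2α = 43.60°  →  invalid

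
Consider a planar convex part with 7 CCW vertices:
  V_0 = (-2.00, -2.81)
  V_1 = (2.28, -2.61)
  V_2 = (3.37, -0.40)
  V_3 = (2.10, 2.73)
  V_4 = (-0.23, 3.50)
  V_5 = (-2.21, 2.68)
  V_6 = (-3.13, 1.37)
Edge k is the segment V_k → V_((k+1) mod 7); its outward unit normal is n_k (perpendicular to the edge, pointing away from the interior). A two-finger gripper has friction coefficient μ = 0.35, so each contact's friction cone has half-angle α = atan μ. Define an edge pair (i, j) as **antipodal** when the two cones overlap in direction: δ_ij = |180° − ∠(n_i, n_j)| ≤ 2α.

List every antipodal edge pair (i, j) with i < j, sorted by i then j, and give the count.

α = atan 0.35 = 19.29°;  2α = 38.58°
n_0 = (+0.0467, -0.9989)
n_1 = (+0.8968, -0.4423)
n_2 = (+0.9266, +0.3760)
n_3 = (+0.3138, +0.9495)
n_4 = (-0.3826, +0.9239)
n_5 = (-0.8184, +0.5747)
n_6 = (-0.9653, -0.2610)
  (0,1): δ = 118.93°  ·
  (0,2): δ = 70.59°  ·
  (0,3): δ = 20.96°  ✓
  (0,4): δ = 19.82°  ✓
  (0,5): δ = 52.24°  ·
  (0,6): δ = 102.45°  ·
  (1,2): δ = 131.66°  ·
  (1,3): δ = 82.03°  ·
  (1,4): δ = 41.25°  ·
  (1,5): δ = 8.83°  ✓
  (1,6): δ = 41.38°  ·
  (2,3): δ = 130.37°  ·
  (2,4): δ = 89.59°  ·
  (2,5): δ = 57.16°  ·
  (2,6): δ = 6.96°  ✓
  (3,4): δ = 139.22°  ·
  (3,5): δ = 106.79°  ·
  (3,6): δ = 56.59°  ·
  (4,5): δ = 147.58°  ·
  (4,6): δ = 97.37°  ·
  (5,6): δ = 129.79°  ·
antipodal pairs: 4

count = 4; pairs: (0,3), (0,4), (1,5), (2,6)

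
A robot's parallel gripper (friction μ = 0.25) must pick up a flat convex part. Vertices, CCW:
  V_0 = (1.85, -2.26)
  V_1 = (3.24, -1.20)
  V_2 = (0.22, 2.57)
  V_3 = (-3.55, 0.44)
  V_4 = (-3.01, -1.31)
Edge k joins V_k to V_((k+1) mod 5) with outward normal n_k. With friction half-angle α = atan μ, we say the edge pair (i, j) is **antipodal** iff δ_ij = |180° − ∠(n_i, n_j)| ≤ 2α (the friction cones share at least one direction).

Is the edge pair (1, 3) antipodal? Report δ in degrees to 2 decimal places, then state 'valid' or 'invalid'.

δ = 21.55°, valid

α = atan 0.25 = 14.04°;  2α = 28.07°
edge 1: e_1 = (-3.02, +3.77);  n_1 = (+0.7805, +0.6252)
edge 3: e_3 = (+0.54, -1.75);  n_3 = (-0.9555, -0.2949)
∠(n_1, n_3) = 158.45°
δ = |180° − 158.45°| = 21.55°
21.55° ≤ 2α = 28.07°  →  valid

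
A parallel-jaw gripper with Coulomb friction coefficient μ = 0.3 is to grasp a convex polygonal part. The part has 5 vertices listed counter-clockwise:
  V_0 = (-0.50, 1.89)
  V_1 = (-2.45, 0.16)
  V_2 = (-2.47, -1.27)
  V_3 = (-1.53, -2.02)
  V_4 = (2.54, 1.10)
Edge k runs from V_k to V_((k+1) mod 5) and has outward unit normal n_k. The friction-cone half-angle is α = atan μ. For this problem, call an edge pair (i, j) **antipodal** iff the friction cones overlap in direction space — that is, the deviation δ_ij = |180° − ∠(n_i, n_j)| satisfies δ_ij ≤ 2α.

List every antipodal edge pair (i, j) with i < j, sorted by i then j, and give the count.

count = 2; pairs: (0,3), (2,4)

α = atan 0.3 = 16.70°;  2α = 33.40°
n_0 = (-0.6636, +0.7480)
n_1 = (-0.9999, +0.0140)
n_2 = (-0.6237, -0.7817)
n_3 = (+0.6084, -0.7936)
n_4 = (+0.2515, +0.9679)
  (0,1): δ = 132.38°  ·
  (0,2): δ = 80.16°  ·
  (0,3): δ = 4.11°  ✓
  (0,4): δ = 123.85°  ·
  (1,2): δ = 127.78°  ·
  (1,3): δ = 51.73°  ·
  (1,4): δ = 76.23°  ·
  (2,3): δ = 103.94°  ·
  (2,4): δ = 24.02°  ✓
  (3,4): δ = 52.04°  ·
antipodal pairs: 2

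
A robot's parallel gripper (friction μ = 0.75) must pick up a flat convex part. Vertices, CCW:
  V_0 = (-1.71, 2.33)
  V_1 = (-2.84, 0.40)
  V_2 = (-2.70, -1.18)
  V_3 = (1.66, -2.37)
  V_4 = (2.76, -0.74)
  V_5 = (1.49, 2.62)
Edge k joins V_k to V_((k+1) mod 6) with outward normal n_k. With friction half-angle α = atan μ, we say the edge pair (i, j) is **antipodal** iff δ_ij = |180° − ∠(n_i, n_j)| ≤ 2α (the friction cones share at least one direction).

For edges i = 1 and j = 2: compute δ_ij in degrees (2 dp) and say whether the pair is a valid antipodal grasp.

δ = 110.33°, invalid

α = atan 0.75 = 36.87°;  2α = 73.74°
edge 1: e_1 = (+0.14, -1.58);  n_1 = (-0.9961, -0.0883)
edge 2: e_2 = (+4.36, -1.19);  n_2 = (-0.2633, -0.9647)
∠(n_1, n_2) = 69.67°
δ = |180° − 69.67°| = 110.33°
110.33° > 2α = 73.74°  →  invalid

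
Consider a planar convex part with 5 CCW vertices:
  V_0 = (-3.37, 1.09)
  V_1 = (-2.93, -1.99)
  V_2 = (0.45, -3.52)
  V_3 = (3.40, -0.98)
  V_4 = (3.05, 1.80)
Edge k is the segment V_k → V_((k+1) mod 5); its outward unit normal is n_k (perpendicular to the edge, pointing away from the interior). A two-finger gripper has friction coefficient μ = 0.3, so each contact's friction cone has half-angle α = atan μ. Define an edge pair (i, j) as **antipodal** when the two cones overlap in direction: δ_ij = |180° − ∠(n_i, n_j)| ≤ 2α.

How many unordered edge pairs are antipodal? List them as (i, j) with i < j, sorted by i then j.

α = atan 0.3 = 16.70°;  2α = 33.40°
n_0 = (-0.9899, -0.1414)
n_1 = (-0.4124, -0.9110)
n_2 = (+0.6525, -0.7578)
n_3 = (+0.9922, +0.1249)
n_4 = (-0.1099, +0.9939)
  (0,1): δ = 122.48°  ·
  (0,2): δ = 57.40°  ·
  (0,3): δ = 0.95°  ✓
  (0,4): δ = 88.18°  ·
  (1,2): δ = 114.92°  ·
  (1,3): δ = 58.47°  ·
  (1,4): δ = 30.67°  ✓
  (2,3): δ = 123.55°  ·
  (2,4): δ = 34.42°  ·
  (3,4): δ = 90.86°  ·
antipodal pairs: 2

count = 2; pairs: (0,3), (1,4)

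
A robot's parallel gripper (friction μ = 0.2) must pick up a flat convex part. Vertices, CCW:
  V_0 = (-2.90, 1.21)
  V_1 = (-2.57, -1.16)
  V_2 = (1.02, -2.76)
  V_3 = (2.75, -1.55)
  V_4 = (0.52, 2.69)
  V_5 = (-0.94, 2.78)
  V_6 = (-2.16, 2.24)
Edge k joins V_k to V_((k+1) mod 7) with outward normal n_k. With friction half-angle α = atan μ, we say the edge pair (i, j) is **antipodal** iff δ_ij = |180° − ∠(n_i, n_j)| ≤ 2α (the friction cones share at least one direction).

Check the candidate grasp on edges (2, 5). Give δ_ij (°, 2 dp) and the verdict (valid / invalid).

α = atan 0.2 = 11.31°;  2α = 22.62°
edge 2: e_2 = (+1.73, +1.21);  n_2 = (+0.5731, -0.8195)
edge 5: e_5 = (-1.22, -0.54);  n_5 = (-0.4047, +0.9144)
∠(n_2, n_5) = 168.91°
δ = |180° − 168.91°| = 11.09°
11.09° ≤ 2α = 22.62°  →  valid

δ = 11.09°, valid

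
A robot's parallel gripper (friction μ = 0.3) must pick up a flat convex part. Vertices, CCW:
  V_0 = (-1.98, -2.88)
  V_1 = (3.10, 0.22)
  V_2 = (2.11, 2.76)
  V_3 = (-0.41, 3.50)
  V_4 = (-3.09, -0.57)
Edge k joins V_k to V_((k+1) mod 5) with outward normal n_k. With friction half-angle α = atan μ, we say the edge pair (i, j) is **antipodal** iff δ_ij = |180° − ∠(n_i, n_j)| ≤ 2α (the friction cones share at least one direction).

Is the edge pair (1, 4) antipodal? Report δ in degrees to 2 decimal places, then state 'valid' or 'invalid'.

α = atan 0.3 = 16.70°;  2α = 33.40°
edge 1: e_1 = (-0.99, +2.54);  n_1 = (+0.9317, +0.3632)
edge 4: e_4 = (+1.11, -2.31);  n_4 = (-0.9013, -0.4331)
∠(n_1, n_4) = 175.63°
δ = |180° − 175.63°| = 4.37°
4.37° ≤ 2α = 33.40°  →  valid

δ = 4.37°, valid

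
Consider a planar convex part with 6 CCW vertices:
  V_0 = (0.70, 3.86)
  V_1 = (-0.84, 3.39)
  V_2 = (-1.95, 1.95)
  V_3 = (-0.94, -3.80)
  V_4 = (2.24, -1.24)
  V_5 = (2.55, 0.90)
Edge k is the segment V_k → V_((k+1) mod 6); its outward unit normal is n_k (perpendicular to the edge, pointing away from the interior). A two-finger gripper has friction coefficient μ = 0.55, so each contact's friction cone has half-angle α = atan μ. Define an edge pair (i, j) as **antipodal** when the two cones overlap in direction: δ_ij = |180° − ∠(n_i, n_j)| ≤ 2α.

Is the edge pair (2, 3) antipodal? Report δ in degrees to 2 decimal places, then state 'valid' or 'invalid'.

α = atan 0.55 = 28.81°;  2α = 57.62°
edge 2: e_2 = (+1.01, -5.75);  n_2 = (-0.9849, -0.1730)
edge 3: e_3 = (+3.18, +2.56);  n_3 = (+0.6271, -0.7790)
∠(n_2, n_3) = 118.87°
δ = |180° − 118.87°| = 61.13°
61.13° > 2α = 57.62°  →  invalid

δ = 61.13°, invalid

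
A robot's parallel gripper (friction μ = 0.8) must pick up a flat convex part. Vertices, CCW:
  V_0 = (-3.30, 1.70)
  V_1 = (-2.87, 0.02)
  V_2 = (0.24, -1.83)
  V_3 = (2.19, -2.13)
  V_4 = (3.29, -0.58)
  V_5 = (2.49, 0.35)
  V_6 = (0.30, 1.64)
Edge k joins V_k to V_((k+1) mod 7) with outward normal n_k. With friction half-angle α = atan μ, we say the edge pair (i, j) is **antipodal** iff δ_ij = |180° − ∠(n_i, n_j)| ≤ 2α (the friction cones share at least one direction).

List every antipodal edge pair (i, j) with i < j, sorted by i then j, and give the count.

α = atan 0.8 = 38.66°;  2α = 77.32°
n_0 = (-0.9688, -0.2480)
n_1 = (-0.5112, -0.8594)
n_2 = (-0.1521, -0.9884)
n_3 = (+0.8155, -0.5787)
n_4 = (+0.7581, +0.6521)
n_5 = (+0.5075, +0.8616)
n_6 = (+0.0167, +0.9999)
  (0,1): δ = 135.10°  ·
  (0,2): δ = 113.10°  ·
  (0,3): δ = 49.72°  ✓
  (0,4): δ = 26.35°  ✓
  (0,5): δ = 45.14°  ✓
  (0,6): δ = 74.69°  ✓
  (1,2): δ = 158.00°  ·
  (1,3): δ = 94.62°  ·
  (1,4): δ = 18.55°  ✓
  (1,5): δ = 0.25°  ✓
  (1,6): δ = 29.79°  ✓
  (2,3): δ = 116.62°  ·
  (2,4): δ = 40.55°  ✓
  (2,5): δ = 21.75°  ✓
  (2,6): δ = 7.79°  ✓
  (3,4): δ = 103.93°  ·
  (3,5): δ = 85.14°  ·
  (3,6): δ = 55.59°  ✓
  (4,5): δ = 161.20°  ·
  (4,6): δ = 131.66°  ·
  (5,6): δ = 150.46°  ·
antipodal pairs: 11

count = 11; pairs: (0,3), (0,4), (0,5), (0,6), (1,4), (1,5), (1,6), (2,4), (2,5), (2,6), (3,6)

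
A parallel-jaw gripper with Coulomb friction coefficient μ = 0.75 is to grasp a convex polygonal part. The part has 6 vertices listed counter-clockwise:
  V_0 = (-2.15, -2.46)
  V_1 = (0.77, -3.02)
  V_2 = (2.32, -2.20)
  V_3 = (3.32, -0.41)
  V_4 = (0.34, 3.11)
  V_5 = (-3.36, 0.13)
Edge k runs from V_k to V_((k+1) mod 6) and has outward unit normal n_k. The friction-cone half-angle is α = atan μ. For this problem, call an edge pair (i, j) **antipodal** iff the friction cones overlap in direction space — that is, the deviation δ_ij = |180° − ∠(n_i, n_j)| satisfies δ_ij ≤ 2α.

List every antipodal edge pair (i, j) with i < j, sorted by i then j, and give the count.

count = 6; pairs: (0,3), (0,4), (1,4), (2,4), (2,5), (3,5)

α = atan 0.75 = 36.87°;  2α = 73.74°
n_0 = (-0.1883, -0.9821)
n_1 = (+0.4676, -0.8839)
n_2 = (+0.8730, -0.4877)
n_3 = (+0.7632, +0.6461)
n_4 = (-0.6273, +0.7788)
n_5 = (-0.9060, -0.4233)
  (0,1): δ = 141.26°  ·
  (0,2): δ = 108.33°  ·
  (0,3): δ = 38.89°  ✓
  (0,4): δ = 49.70°  ✓
  (0,5): δ = 125.90°  ·
  (1,2): δ = 147.07°  ·
  (1,3): δ = 77.63°  ·
  (1,4): δ = 10.97°  ✓
  (1,5): δ = 87.16°  ·
  (2,3): δ = 110.56°  ·
  (2,4): δ = 21.96°  ✓
  (2,5): δ = 54.23°  ✓
  (3,4): δ = 91.40°  ·
  (3,5): δ = 15.21°  ✓
  (4,5): δ = 103.81°  ·
antipodal pairs: 6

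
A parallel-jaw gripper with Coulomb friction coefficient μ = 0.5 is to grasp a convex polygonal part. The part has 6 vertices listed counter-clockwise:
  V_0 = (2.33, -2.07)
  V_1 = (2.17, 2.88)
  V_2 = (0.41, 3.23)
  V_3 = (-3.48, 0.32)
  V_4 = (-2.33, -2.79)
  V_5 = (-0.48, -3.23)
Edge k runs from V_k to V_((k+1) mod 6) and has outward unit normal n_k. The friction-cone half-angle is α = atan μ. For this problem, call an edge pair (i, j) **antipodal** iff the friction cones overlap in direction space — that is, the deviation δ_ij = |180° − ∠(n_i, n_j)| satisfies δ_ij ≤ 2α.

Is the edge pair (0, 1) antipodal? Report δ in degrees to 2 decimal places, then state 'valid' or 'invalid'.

α = atan 0.5 = 26.57°;  2α = 53.13°
edge 0: e_0 = (-0.16, +4.95);  n_0 = (+0.9995, +0.0323)
edge 1: e_1 = (-1.76, +0.35);  n_1 = (+0.1950, +0.9808)
∠(n_0, n_1) = 76.90°
δ = |180° − 76.90°| = 103.10°
103.10° > 2α = 53.13°  →  invalid

δ = 103.10°, invalid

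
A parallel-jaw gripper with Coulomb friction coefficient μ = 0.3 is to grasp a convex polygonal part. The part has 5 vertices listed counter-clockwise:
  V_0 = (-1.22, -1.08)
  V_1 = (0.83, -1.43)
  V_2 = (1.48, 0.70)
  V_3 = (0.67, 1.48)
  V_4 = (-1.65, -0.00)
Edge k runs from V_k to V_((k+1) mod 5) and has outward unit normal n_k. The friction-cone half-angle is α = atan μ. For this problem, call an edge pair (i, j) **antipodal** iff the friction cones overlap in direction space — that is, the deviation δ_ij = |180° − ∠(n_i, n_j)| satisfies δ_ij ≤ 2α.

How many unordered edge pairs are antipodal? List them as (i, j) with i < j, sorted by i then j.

α = atan 0.3 = 16.70°;  2α = 33.40°
n_0 = (-0.1683, -0.9857)
n_1 = (+0.9565, -0.2919)
n_2 = (+0.6936, +0.7203)
n_3 = (-0.5378, +0.8431)
n_4 = (-0.9291, -0.3699)
  (0,1): δ = 97.28°  ·
  (0,2): δ = 34.23°  ·
  (0,3): δ = 42.22°  ·
  (0,4): δ = 121.40°  ·
  (1,2): δ = 116.95°  ·
  (1,3): δ = 40.49°  ·
  (1,4): δ = 38.68°  ·
  (2,3): δ = 103.55°  ·
  (2,4): δ = 24.37°  ✓
  (3,4): δ = 100.83°  ·
antipodal pairs: 1

count = 1; pairs: (2,4)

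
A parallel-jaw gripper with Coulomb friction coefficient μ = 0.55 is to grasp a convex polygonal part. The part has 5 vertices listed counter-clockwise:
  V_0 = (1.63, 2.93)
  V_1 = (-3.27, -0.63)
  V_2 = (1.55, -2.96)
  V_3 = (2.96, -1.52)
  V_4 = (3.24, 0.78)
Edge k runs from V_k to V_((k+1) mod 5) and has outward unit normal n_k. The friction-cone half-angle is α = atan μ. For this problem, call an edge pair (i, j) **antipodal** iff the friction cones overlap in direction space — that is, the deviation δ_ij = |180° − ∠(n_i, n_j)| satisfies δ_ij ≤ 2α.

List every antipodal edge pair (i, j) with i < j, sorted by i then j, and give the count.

α = atan 0.55 = 28.81°;  2α = 57.62°
n_0 = (-0.5878, +0.8090)
n_1 = (-0.4352, -0.9003)
n_2 = (+0.7145, -0.6996)
n_3 = (+0.9927, -0.1208)
n_4 = (+0.8004, +0.5994)
  (0,1): δ = 61.80°  ·
  (0,2): δ = 9.60°  ✓
  (0,3): δ = 47.06°  ✓
  (0,4): δ = 90.83°  ·
  (1,2): δ = 108.60°  ·
  (1,3): δ = 71.14°  ·
  (1,4): δ = 27.37°  ✓
  (2,3): δ = 142.54°  ·
  (2,4): δ = 98.78°  ·
  (3,4): δ = 136.23°  ·
antipodal pairs: 3

count = 3; pairs: (0,2), (0,3), (1,4)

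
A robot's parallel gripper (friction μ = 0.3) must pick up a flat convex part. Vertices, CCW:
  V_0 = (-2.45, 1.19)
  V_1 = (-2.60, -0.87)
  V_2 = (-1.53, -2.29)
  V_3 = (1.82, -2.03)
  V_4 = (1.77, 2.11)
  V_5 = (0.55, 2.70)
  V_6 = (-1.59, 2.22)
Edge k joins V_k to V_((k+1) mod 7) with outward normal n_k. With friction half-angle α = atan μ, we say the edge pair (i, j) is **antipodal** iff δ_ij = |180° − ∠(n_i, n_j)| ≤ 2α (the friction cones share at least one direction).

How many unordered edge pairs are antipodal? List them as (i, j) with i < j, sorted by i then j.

α = atan 0.3 = 16.70°;  2α = 33.40°
n_0 = (-0.9974, +0.0726)
n_1 = (-0.7986, -0.6018)
n_2 = (+0.0774, -0.9970)
n_3 = (+0.9999, +0.0121)
n_4 = (+0.4354, +0.9003)
n_5 = (-0.2189, +0.9758)
n_6 = (-0.7676, +0.6409)
  (0,1): δ = 138.84°  ·
  (0,2): δ = 81.40°  ·
  (0,3): δ = 4.86°  ✓
  (0,4): δ = 68.36°  ·
  (0,5): δ = 106.81°  ·
  (0,6): δ = 144.30°  ·
  (1,2): δ = 122.56°  ·
  (1,3): δ = 36.31°  ·
  (1,4): δ = 27.19°  ✓
  (1,5): δ = 65.64°  ·
  (1,6): δ = 103.14°  ·
  (2,3): δ = 93.75°  ·
  (2,4): δ = 30.25°  ✓
  (2,5): δ = 8.20°  ✓
  (2,6): δ = 45.70°  ·
  (3,4): δ = 116.50°  ·
  (3,5): δ = 78.05°  ·
  (3,6): δ = 40.55°  ·
  (4,5): δ = 141.55°  ·
  (4,6): δ = 104.05°  ·
  (5,6): δ = 142.50°  ·
antipodal pairs: 4

count = 4; pairs: (0,3), (1,4), (2,4), (2,5)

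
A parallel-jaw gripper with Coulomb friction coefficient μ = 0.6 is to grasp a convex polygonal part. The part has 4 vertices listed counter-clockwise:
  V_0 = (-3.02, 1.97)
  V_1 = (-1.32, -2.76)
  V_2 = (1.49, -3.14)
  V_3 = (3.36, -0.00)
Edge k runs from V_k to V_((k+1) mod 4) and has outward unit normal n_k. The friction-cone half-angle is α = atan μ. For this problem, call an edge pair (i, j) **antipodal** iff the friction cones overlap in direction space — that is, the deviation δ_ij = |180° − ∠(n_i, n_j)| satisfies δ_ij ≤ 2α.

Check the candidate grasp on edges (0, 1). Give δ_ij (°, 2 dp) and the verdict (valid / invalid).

α = atan 0.6 = 30.96°;  2α = 61.93°
edge 0: e_0 = (+1.70, -4.73);  n_0 = (-0.9411, -0.3382)
edge 1: e_1 = (+2.81, -0.38);  n_1 = (-0.1340, -0.9910)
∠(n_0, n_1) = 62.53°
δ = |180° − 62.53°| = 117.47°
117.47° > 2α = 61.93°  →  invalid

δ = 117.47°, invalid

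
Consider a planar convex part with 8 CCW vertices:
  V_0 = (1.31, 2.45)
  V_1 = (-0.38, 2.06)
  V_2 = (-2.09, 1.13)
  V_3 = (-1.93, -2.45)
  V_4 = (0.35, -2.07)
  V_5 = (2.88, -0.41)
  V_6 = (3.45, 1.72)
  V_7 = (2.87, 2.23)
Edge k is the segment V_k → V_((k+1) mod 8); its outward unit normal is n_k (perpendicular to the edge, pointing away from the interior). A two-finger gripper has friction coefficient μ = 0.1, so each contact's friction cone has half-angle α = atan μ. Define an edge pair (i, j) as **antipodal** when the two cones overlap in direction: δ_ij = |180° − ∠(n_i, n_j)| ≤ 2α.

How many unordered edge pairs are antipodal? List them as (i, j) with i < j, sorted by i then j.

α = atan 0.1 = 5.71°;  2α = 11.42°
n_0 = (-0.2249, +0.9744)
n_1 = (-0.4778, +0.8785)
n_2 = (-0.9990, -0.0446)
n_3 = (+0.1644, -0.9864)
n_4 = (+0.5486, -0.8361)
n_5 = (+0.9660, -0.2585)
n_6 = (+0.6603, +0.7510)
n_7 = (+0.1396, +0.9902)
  (0,1): δ = 164.45°  ·
  (0,2): δ = 100.44°  ·
  (0,3): δ = 3.53°  ✓
  (0,4): δ = 20.28°  ·
  (0,5): δ = 62.02°  ·
  (0,6): δ = 125.68°  ·
  (0,7): δ = 158.98°  ·
  (1,2): δ = 115.98°  ·
  (1,3): δ = 19.08°  ·
  (1,4): δ = 4.73°  ✓
  (1,5): δ = 46.48°  ·
  (1,6): δ = 110.13°  ·
  (1,7): δ = 143.43°  ·
  (2,3): δ = 83.10°  ·
  (2,4): δ = 59.29°  ·
  (2,5): δ = 17.54°  ·
  (2,6): δ = 46.12°  ·
  (2,7): δ = 79.41°  ·
  (3,4): δ = 156.19°  ·
  (3,5): δ = 114.44°  ·
  (3,6): δ = 50.79°  ·
  (3,7): δ = 17.49°  ·
  (4,5): δ = 138.25°  ·
  (4,6): δ = 74.60°  ·
  (4,7): δ = 41.30°  ·
  (5,6): δ = 116.34°  ·
  (5,7): δ = 83.05°  ·
  (6,7): δ = 146.70°  ·
antipodal pairs: 2

count = 2; pairs: (0,3), (1,4)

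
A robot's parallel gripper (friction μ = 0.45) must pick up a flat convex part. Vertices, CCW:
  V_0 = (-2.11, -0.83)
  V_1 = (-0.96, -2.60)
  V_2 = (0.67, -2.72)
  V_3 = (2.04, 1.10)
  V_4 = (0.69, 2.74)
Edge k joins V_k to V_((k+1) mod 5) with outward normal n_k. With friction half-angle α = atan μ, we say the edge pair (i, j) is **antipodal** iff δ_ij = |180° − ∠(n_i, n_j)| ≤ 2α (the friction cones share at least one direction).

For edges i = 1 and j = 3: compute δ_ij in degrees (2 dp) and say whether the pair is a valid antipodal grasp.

α = atan 0.45 = 24.23°;  2α = 48.46°
edge 1: e_1 = (+1.63, -0.12);  n_1 = (-0.0734, -0.9973)
edge 3: e_3 = (-1.35, +1.64);  n_3 = (+0.7721, +0.6355)
∠(n_1, n_3) = 133.67°
δ = |180° − 133.67°| = 46.33°
46.33° ≤ 2α = 48.46°  →  valid

δ = 46.33°, valid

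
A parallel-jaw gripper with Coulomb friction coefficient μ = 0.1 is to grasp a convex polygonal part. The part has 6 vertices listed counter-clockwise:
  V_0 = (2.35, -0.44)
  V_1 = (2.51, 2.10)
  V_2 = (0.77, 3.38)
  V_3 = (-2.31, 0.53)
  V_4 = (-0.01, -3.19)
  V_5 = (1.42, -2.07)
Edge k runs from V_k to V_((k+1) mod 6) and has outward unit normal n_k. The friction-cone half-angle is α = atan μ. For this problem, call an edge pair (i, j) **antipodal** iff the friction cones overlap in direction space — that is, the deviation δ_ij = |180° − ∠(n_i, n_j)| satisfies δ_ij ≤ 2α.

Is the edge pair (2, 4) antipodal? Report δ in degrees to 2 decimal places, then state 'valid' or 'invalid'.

α = atan 0.1 = 5.71°;  2α = 11.42°
edge 2: e_2 = (-3.08, -2.85);  n_2 = (-0.6792, +0.7340)
edge 4: e_4 = (+1.43, +1.12);  n_4 = (+0.6166, -0.7873)
∠(n_2, n_4) = 175.29°
δ = |180° − 175.29°| = 4.71°
4.71° ≤ 2α = 11.42°  →  valid

δ = 4.71°, valid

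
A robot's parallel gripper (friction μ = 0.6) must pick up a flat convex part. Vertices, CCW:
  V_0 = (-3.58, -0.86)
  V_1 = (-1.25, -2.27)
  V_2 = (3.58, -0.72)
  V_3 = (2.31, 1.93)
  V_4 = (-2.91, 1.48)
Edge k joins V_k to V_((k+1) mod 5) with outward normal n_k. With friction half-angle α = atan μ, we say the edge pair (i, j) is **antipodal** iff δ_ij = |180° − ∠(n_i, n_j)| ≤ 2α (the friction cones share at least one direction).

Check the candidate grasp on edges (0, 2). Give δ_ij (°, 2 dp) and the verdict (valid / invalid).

δ = 33.21°, valid

α = atan 0.6 = 30.96°;  2α = 61.93°
edge 0: e_0 = (+2.33, -1.41);  n_0 = (-0.5177, -0.8555)
edge 2: e_2 = (-1.27, +2.65);  n_2 = (+0.9018, +0.4322)
∠(n_0, n_2) = 146.79°
δ = |180° − 146.79°| = 33.21°
33.21° ≤ 2α = 61.93°  →  valid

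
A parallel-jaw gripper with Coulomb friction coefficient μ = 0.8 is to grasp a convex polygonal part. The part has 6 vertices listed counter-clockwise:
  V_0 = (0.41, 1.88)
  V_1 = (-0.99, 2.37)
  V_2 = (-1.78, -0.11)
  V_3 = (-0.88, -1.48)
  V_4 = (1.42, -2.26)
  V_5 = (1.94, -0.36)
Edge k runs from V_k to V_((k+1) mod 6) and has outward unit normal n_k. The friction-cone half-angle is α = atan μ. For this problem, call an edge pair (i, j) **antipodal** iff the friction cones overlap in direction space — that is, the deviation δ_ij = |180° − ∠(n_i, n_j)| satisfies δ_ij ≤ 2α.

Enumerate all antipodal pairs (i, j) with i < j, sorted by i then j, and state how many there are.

count = 7; pairs: (0,2), (0,3), (1,4), (1,5), (2,4), (2,5), (3,5)

α = atan 0.8 = 38.66°;  2α = 77.32°
n_0 = (+0.3304, +0.9439)
n_1 = (-0.9528, +0.3035)
n_2 = (-0.8358, -0.5491)
n_3 = (-0.3212, -0.9470)
n_4 = (+0.9645, -0.2640)
n_5 = (+0.8258, +0.5640)
  (0,1): δ = 88.38°  ·
  (0,2): δ = 37.41°  ✓
  (0,3): δ = 0.56°  ✓
  (0,4): δ = 93.98°  ·
  (0,5): δ = 143.62°  ·
  (1,2): δ = 129.03°  ·
  (1,3): δ = 91.06°  ·
  (1,4): δ = 2.36°  ✓
  (1,5): δ = 52.00°  ✓
  (2,3): δ = 142.04°  ·
  (2,4): δ = 48.61°  ✓
  (2,5): δ = 1.03°  ✓
  (3,4): δ = 86.57°  ·
  (3,5): δ = 36.93°  ✓
  (4,5): δ = 130.36°  ·
antipodal pairs: 7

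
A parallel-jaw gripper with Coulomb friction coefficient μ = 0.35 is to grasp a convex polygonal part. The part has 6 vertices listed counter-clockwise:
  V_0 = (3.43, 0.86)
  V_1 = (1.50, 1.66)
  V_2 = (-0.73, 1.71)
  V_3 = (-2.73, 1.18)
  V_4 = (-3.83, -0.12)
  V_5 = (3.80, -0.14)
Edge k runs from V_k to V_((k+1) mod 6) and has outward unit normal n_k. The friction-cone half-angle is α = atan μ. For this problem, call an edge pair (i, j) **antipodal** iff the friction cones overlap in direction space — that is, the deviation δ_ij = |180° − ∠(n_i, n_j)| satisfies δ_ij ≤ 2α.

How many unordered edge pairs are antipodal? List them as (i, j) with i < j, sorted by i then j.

α = atan 0.35 = 19.29°;  2α = 38.58°
n_0 = (+0.3829, +0.9238)
n_1 = (+0.0224, +0.9997)
n_2 = (-0.2562, +0.9666)
n_3 = (-0.7634, +0.6459)
n_4 = (-0.0026, -1.0000)
n_5 = (+0.9379, +0.3470)
  (0,1): δ = 158.77°  ·
  (0,2): δ = 142.64°  ·
  (0,3): δ = 107.72°  ·
  (0,4): δ = 22.36°  ✓
  (0,5): δ = 132.82°  ·
  (1,2): δ = 163.87°  ·
  (1,3): δ = 128.95°  ·
  (1,4): δ = 1.13°  ✓
  (1,5): δ = 111.59°  ·
  (2,3): δ = 145.08°  ·
  (2,4): δ = 14.99°  ✓
  (2,5): δ = 95.46°  ·
  (3,4): δ = 49.91°  ·
  (3,5): δ = 60.54°  ·
  (4,5): δ = 69.55°  ·
antipodal pairs: 3

count = 3; pairs: (0,4), (1,4), (2,4)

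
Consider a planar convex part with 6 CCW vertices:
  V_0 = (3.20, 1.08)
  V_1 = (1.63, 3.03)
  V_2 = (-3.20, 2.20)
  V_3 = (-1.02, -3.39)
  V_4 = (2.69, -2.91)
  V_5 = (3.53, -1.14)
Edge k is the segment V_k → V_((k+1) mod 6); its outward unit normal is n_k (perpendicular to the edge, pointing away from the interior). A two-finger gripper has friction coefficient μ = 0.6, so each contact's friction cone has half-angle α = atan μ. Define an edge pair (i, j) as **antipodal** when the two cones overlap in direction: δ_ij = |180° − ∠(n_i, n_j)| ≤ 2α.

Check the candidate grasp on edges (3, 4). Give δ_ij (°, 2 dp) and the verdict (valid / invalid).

δ = 122.76°, invalid

α = atan 0.6 = 30.96°;  2α = 61.93°
edge 3: e_3 = (+3.71, +0.48);  n_3 = (+0.1283, -0.9917)
edge 4: e_4 = (+0.84, +1.77);  n_4 = (+0.9034, -0.4287)
∠(n_3, n_4) = 57.24°
δ = |180° − 57.24°| = 122.76°
122.76° > 2α = 61.93°  →  invalid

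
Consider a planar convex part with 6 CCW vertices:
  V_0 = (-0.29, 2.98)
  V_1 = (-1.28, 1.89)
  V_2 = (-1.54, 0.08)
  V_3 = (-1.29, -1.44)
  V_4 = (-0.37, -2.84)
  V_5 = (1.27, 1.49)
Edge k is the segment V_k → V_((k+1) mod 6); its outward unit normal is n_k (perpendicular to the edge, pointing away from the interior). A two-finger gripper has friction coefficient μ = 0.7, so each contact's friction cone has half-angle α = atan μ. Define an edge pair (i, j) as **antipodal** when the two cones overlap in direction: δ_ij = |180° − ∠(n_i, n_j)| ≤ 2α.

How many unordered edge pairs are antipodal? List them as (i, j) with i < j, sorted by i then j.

α = atan 0.7 = 34.99°;  2α = 69.98°
n_0 = (-0.7402, +0.6723)
n_1 = (-0.9898, +0.1422)
n_2 = (-0.9867, -0.1623)
n_3 = (-0.8357, -0.5492)
n_4 = (+0.9352, -0.3542)
n_5 = (+0.6907, +0.7231)
  (0,1): δ = 145.93°  ·
  (0,2): δ = 128.41°  ·
  (0,3): δ = 104.44°  ·
  (0,4): δ = 21.50°  ✓
  (0,5): δ = 88.56°  ·
  (1,2): δ = 162.49°  ·
  (1,3): δ = 138.51°  ·
  (1,4): δ = 12.57°  ✓
  (1,5): δ = 54.49°  ✓
  (2,3): δ = 156.03°  ·
  (2,4): δ = 30.08°  ✓
  (2,5): δ = 36.97°  ✓
  (3,4): δ = 54.05°  ✓
  (3,5): δ = 13.00°  ✓
  (4,5): δ = 112.94°  ·
antipodal pairs: 7

count = 7; pairs: (0,4), (1,4), (1,5), (2,4), (2,5), (3,4), (3,5)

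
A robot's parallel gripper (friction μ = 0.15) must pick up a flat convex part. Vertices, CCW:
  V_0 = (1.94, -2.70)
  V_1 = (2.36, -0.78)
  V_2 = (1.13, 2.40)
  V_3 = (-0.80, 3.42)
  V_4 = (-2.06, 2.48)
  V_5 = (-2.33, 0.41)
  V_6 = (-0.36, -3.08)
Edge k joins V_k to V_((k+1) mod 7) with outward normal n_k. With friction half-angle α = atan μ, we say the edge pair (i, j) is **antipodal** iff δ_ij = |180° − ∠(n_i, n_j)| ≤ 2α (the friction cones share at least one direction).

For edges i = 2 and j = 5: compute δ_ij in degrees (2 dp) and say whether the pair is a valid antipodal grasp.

α = atan 0.15 = 8.53°;  2α = 17.06°
edge 2: e_2 = (-1.93, +1.02);  n_2 = (+0.4673, +0.8841)
edge 5: e_5 = (+1.97, -3.49);  n_5 = (-0.8708, -0.4916)
∠(n_2, n_5) = 147.30°
δ = |180° − 147.30°| = 32.70°
32.70° > 2α = 17.06°  →  invalid

δ = 32.70°, invalid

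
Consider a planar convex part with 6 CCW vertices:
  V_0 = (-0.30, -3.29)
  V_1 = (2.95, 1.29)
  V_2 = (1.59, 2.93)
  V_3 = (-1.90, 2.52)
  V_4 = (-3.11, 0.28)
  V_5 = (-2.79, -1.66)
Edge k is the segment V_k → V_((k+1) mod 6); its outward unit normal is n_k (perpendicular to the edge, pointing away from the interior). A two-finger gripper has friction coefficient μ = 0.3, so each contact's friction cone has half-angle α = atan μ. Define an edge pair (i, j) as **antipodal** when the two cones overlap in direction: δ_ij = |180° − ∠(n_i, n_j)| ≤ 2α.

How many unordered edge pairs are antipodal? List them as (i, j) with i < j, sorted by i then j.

count = 3; pairs: (0,3), (1,4), (1,5)

α = atan 0.3 = 16.70°;  2α = 33.40°
n_0 = (+0.8155, -0.5787)
n_1 = (+0.7698, +0.6383)
n_2 = (-0.1167, +0.9932)
n_3 = (-0.8798, +0.4753)
n_4 = (-0.9867, -0.1627)
n_5 = (-0.5477, -0.8367)
  (0,1): δ = 104.97°  ·
  (0,2): δ = 47.94°  ·
  (0,3): δ = 6.98°  ✓
  (0,4): δ = 44.73°  ·
  (0,5): δ = 92.15°  ·
  (1,2): δ = 122.97°  ·
  (1,3): δ = 68.04°  ·
  (1,4): δ = 30.30°  ✓
  (1,5): δ = 17.12°  ✓
  (2,3): δ = 125.08°  ·
  (2,4): δ = 87.33°  ·
  (2,5): δ = 39.91°  ·
  (3,4): δ = 142.26°  ·
  (3,5): δ = 94.83°  ·
  (4,5): δ = 132.58°  ·
antipodal pairs: 3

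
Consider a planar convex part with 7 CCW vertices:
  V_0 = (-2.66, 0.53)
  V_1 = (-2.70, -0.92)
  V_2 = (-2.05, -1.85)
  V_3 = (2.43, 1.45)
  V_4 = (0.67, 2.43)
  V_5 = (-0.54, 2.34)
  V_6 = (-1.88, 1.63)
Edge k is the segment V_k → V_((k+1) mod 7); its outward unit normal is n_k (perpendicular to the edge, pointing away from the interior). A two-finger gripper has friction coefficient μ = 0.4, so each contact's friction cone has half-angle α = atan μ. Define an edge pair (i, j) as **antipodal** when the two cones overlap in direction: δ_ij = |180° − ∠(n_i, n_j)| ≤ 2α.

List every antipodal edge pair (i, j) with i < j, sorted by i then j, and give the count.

α = atan 0.4 = 21.80°;  2α = 43.60°
n_0 = (-0.9996, +0.0276)
n_1 = (-0.8196, -0.5729)
n_2 = (+0.5931, -0.8051)
n_3 = (+0.4865, +0.8737)
n_4 = (-0.0742, +0.9972)
n_5 = (-0.4682, +0.8836)
n_6 = (-0.8157, +0.5784)
  (0,1): δ = 143.47°  ·
  (0,2): δ = 52.04°  ·
  (0,3): δ = 62.47°  ·
  (0,4): δ = 95.83°  ·
  (0,5): δ = 119.50°  ·
  (0,6): δ = 146.24°  ·
  (1,2): δ = 88.58°  ·
  (1,3): δ = 25.94°  ✓
  (1,4): δ = 59.30°  ·
  (1,5): δ = 82.97°  ·
  (1,6): δ = 109.71°  ·
  (2,3): δ = 65.49°  ·
  (2,4): δ = 32.12°  ✓
  (2,5): δ = 8.46°  ✓
  (2,6): δ = 18.28°  ✓
  (3,4): δ = 146.64°  ·
  (3,5): δ = 122.97°  ·
  (3,6): δ = 96.23°  ·
  (4,5): δ = 156.34°  ·
  (4,6): δ = 129.59°  ·
  (5,6): δ = 153.26°  ·
antipodal pairs: 4

count = 4; pairs: (1,3), (2,4), (2,5), (2,6)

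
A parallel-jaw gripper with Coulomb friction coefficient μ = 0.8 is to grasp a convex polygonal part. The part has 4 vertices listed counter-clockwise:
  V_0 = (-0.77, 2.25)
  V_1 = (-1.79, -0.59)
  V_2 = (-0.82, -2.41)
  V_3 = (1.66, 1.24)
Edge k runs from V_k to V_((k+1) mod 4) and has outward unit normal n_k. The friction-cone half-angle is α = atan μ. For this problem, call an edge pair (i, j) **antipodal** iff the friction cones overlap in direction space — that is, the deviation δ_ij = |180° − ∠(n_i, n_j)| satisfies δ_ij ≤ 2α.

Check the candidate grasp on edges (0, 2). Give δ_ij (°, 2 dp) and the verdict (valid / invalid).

δ = 14.44°, valid

α = atan 0.8 = 38.66°;  2α = 77.32°
edge 0: e_0 = (-1.02, -2.84);  n_0 = (-0.9411, +0.3380)
edge 2: e_2 = (+2.48, +3.65);  n_2 = (+0.8271, -0.5620)
∠(n_0, n_2) = 165.56°
δ = |180° − 165.56°| = 14.44°
14.44° ≤ 2α = 77.32°  →  valid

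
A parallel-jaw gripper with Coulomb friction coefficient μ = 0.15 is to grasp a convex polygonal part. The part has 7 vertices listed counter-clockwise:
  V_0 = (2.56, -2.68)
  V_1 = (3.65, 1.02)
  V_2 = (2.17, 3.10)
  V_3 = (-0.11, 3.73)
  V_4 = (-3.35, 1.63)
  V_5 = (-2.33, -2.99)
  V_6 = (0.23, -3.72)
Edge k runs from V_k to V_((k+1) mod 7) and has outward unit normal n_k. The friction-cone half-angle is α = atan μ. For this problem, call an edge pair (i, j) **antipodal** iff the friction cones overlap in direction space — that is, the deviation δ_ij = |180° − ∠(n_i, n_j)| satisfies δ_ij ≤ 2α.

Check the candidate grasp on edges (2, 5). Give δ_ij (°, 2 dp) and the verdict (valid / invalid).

δ = 0.47°, valid

α = atan 0.15 = 8.53°;  2α = 17.06°
edge 2: e_2 = (-2.28, +0.63);  n_2 = (+0.2663, +0.9639)
edge 5: e_5 = (+2.56, -0.73);  n_5 = (-0.2742, -0.9617)
∠(n_2, n_5) = 179.53°
δ = |180° − 179.53°| = 0.47°
0.47° ≤ 2α = 17.06°  →  valid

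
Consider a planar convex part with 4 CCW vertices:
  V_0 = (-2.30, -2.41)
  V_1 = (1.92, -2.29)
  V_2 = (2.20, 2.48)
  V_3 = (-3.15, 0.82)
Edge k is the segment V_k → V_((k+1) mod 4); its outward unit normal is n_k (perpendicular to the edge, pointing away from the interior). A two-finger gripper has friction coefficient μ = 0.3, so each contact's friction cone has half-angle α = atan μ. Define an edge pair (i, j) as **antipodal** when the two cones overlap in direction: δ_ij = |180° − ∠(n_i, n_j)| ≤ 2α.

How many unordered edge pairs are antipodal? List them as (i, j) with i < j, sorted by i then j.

α = atan 0.3 = 16.70°;  2α = 33.40°
n_0 = (+0.0284, -0.9996)
n_1 = (+0.9983, -0.0586)
n_2 = (-0.2963, +0.9551)
n_3 = (-0.9671, -0.2545)
  (0,1): δ = 94.99°  ·
  (0,2): δ = 15.61°  ✓
  (0,3): δ = 103.11°  ·
  (1,2): δ = 69.40°  ·
  (1,3): δ = 18.10°  ✓
  (2,3): δ = 92.49°  ·
antipodal pairs: 2

count = 2; pairs: (0,2), (1,3)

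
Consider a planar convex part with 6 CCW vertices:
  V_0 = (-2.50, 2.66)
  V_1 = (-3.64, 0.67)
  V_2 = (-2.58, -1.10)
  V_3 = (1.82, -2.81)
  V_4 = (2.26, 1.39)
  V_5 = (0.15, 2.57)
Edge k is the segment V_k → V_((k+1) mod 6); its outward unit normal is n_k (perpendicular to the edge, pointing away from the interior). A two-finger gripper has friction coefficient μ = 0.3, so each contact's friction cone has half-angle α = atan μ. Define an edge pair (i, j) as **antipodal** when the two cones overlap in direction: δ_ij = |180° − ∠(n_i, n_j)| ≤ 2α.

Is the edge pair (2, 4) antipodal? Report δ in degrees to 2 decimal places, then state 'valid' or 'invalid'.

δ = 7.98°, valid

α = atan 0.3 = 16.70°;  2α = 33.40°
edge 2: e_2 = (+4.40, -1.71);  n_2 = (-0.3622, -0.9321)
edge 4: e_4 = (-2.11, +1.18);  n_4 = (+0.4881, +0.8728)
∠(n_2, n_4) = 172.02°
δ = |180° − 172.02°| = 7.98°
7.98° ≤ 2α = 33.40°  →  valid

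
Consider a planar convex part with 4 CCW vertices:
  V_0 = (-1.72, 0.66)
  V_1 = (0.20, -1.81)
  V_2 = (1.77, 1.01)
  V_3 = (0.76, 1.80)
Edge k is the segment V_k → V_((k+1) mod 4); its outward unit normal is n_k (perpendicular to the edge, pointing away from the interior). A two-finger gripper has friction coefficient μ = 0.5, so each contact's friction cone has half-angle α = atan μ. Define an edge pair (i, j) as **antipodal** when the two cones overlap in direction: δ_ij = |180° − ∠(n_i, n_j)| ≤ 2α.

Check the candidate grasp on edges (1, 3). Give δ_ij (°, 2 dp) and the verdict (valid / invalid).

α = atan 0.5 = 26.57°;  2α = 53.13°
edge 1: e_1 = (+1.57, +2.82);  n_1 = (+0.8737, -0.4864)
edge 3: e_3 = (-2.48, -1.14);  n_3 = (-0.4177, +0.9086)
∠(n_1, n_3) = 143.79°
δ = |180° − 143.79°| = 36.21°
36.21° ≤ 2α = 53.13°  →  valid

δ = 36.21°, valid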